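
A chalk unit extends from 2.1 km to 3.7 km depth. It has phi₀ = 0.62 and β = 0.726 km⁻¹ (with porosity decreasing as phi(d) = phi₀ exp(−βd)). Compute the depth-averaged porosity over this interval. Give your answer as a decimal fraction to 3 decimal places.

0.080

⟨phi⟩ = (1/(d₂−d₁)) ∫ phi₀ e^(−βd) dd = phi₀·(e^(−β·d₁) − e^(−β·d₂)) / (β·(d₂−d₁))
e^(−0.726×2.1) = 0.2177; e^(−0.726×3.7) = 0.0681
⟨phi⟩ = 0.62 × (0.2177 − 0.0681) / (0.726 × 1.6) = 0.62 × 0.1288 = 0.0798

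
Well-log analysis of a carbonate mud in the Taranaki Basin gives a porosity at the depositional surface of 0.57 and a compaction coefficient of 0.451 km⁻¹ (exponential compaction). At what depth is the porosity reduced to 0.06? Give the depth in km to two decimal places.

Invert Athy's law: z = ln(phi₀/phi) / c
z = ln(0.57/0.06) / 0.451 = ln(9.5) / 0.451 = 2.2513 / 0.451 = 4.992 km

4.99 km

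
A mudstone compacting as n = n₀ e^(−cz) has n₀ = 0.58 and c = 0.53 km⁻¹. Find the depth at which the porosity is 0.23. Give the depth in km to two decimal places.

Invert Athy's law: z = ln(n₀/n) / c
z = ln(0.58/0.23) / 0.53 = ln(2.522) / 0.53 = 0.9249 / 0.53 = 1.745 km

1.75 km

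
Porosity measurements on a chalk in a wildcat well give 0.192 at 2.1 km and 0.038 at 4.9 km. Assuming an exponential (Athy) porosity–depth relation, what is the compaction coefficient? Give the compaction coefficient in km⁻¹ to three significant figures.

0.579 km⁻¹

Athy: φ(z) = φ₀ e^(−cz) ⇒ φ₁/φ₂ = e^{c(z₂−z₁)} ⇒ c = ln(φ₁/φ₂)/(z₂−z₁)
c = ln(0.192/0.038) / (4.9 − 2.1) = ln(5.053) / 2.8 = 1.6199 / 2.8 = 0.5785 km⁻¹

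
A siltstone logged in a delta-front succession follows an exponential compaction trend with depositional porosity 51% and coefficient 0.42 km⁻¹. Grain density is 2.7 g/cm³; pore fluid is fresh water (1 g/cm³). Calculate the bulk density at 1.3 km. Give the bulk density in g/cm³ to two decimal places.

Porosity at depth: φ = 0.51·exp(−0.42×1.3) = 0.51×0.5793 = 0.2954
Bulk density: ρ_b = (1−φ)ρ_g + φ·ρ_f = 0.7046×2.7 + 0.2954×1
       = 1.902 + 0.295 = 2.198 g/cm³

2.20 g/cm³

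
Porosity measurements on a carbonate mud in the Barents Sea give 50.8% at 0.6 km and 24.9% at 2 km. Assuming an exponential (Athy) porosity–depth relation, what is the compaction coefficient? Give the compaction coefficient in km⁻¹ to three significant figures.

0.509 km⁻¹

Athy: phi(Z) = phi₀ e^(−kZ) ⇒ phi₁/phi₂ = e^{k(Z₂−Z₁)} ⇒ k = ln(phi₁/phi₂)/(Z₂−Z₁)
k = ln(0.508/0.249) / (2 − 0.6) = ln(2.04) / 1.4 = 0.7130 / 1.4 = 0.5093 km⁻¹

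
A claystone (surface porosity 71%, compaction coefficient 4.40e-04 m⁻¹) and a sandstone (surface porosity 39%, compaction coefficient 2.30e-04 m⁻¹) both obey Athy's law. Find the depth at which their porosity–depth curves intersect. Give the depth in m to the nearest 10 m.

2850 m

Working in km (1 km = 1000 m; β in km⁻¹ = β in m⁻¹ × 1000):
Set n₀ₐ e^(−βₐz) = n₀ᵦ e^(−βᵦz) ⇒ ln(n₀ₐ/n₀ᵦ) = (βₐ − βᵦ)·z
z = ln(0.71/0.39) / (0.44 − 0.23) = 0.5991 / 0.21 = 2.853 km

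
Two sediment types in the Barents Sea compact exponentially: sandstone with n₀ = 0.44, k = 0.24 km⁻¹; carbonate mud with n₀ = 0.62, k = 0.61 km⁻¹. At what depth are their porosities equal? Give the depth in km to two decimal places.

0.93 km

Set n₀ₐ e^(−kₐZ) = n₀ᵦ e^(−kᵦZ) ⇒ ln(n₀ₐ/n₀ᵦ) = (kₐ − kᵦ)·Z
Z = ln(0.44/0.62) / (0.24 − 0.61) = -0.3429 / -0.37 = 0.927 km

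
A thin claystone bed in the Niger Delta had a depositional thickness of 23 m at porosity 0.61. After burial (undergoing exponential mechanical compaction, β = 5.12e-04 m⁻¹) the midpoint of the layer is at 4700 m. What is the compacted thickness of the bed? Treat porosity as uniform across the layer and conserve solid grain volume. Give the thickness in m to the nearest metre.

Working in km (1 km = 1000 m; β in km⁻¹ = β in m⁻¹ × 1000):
Porosity at 4.7 km: n = 0.61·exp(−0.512×4.7) = 0.0550
Solid-volume conservation: h(1−n) = h₀(1−n₀) ⇒ h = h₀·(1−n₀)/(1−n)
h = 0.023 × (1 − 0.61)/(1 − 0.0550) = 0.023 × 0.4127 = 0.0095 km

9 m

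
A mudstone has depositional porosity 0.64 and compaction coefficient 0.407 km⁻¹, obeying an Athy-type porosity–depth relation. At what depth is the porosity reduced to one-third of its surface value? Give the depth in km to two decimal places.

n/n₀ = 1/3 ⇒ exp(−k·z) = 1/3 ⇒ z = ln(3) / k
z = 1.0986 / 0.407 = 2.699 km

2.70 km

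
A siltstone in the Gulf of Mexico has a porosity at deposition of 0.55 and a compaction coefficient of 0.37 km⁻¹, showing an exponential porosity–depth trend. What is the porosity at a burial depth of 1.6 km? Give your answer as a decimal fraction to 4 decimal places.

phi = phi₀·exp(−c·d) = 0.55 × exp(−0.37 × 1.6) = 0.55 × exp(−0.592)
  = 0.55 × 0.5532 = 0.3043

0.3043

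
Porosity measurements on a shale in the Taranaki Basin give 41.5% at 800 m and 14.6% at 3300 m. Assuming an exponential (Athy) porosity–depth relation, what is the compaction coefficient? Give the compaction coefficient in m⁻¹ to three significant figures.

0.000418 m⁻¹

Working in km (1 km = 1000 m; k in km⁻¹ = k in m⁻¹ × 1000):
Athy: n(d) = n₀ e^(−kd) ⇒ n₁/n₂ = e^{k(d₂−d₁)} ⇒ k = ln(n₁/n₂)/(d₂−d₁)
k = ln(0.415/0.146) / (3.3 − 0.8) = ln(2.842) / 2.5 = 1.0447 / 2.5 = 0.4179 km⁻¹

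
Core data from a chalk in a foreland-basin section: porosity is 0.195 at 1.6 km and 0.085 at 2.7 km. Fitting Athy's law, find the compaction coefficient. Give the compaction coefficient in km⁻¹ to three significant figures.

Athy: phi(Z) = phi₀ e^(−cZ) ⇒ phi₁/phi₂ = e^{c(Z₂−Z₁)} ⇒ c = ln(phi₁/phi₂)/(Z₂−Z₁)
c = ln(0.195/0.085) / (2.7 − 1.6) = ln(2.294) / 1.1 = 0.8303 / 1.1 = 0.7549 km⁻¹

0.755 km⁻¹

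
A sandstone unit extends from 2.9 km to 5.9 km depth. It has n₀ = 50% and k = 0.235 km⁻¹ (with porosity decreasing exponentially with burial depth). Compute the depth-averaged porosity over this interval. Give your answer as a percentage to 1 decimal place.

⟨n⟩ = (1/(z₂−z₁)) ∫ n₀ e^(−kz) dz = n₀·(e^(−k·z₁) − e^(−k·z₂)) / (k·(z₂−z₁))
e^(−0.235×2.9) = 0.5059; e^(−0.235×5.9) = 0.2499
⟨n⟩ = 0.5 × (0.5059 − 0.2499) / (0.235 × 3) = 0.5 × 0.3630 = 0.1815

18.1%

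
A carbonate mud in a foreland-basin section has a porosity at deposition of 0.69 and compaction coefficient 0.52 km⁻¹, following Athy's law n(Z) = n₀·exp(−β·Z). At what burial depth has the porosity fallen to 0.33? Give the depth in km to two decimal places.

Invert Athy's law: Z = ln(n₀/n) / β
Z = ln(0.69/0.33) / 0.52 = ln(2.091) / 0.52 = 0.7376 / 0.52 = 1.418 km

1.42 km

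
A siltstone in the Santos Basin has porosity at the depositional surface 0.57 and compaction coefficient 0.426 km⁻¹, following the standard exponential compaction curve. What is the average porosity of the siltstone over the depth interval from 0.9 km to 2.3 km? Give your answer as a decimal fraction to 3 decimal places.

0.293

⟨n⟩ = (1/(z₂−z₁)) ∫ n₀ e^(−βz) dz = n₀·(e^(−β·z₁) − e^(−β·z₂)) / (β·(z₂−z₁))
e^(−0.426×0.9) = 0.6815; e^(−0.426×2.3) = 0.3754
⟨n⟩ = 0.57 × (0.6815 − 0.3754) / (0.426 × 1.4) = 0.57 × 0.5133 = 0.2926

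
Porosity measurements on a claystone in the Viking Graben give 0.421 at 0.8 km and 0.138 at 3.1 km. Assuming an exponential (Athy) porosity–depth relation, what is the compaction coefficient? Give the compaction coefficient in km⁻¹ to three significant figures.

0.485 km⁻¹

Athy: phi(z) = phi₀ e^(−kz) ⇒ phi₁/phi₂ = e^{k(z₂−z₁)} ⇒ k = ln(phi₁/phi₂)/(z₂−z₁)
k = ln(0.421/0.138) / (3.1 − 0.8) = ln(3.051) / 2.3 = 1.1154 / 2.3 = 0.4849 km⁻¹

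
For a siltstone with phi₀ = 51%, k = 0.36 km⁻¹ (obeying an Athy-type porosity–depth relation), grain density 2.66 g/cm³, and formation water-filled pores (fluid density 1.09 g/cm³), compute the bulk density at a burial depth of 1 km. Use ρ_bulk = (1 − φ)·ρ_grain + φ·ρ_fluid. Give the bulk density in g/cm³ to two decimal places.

Porosity at depth: phi = 0.51·exp(−0.36×1) = 0.51×0.6977 = 0.3558
Bulk density: ρ_b = (1−phi)ρ_g + phi·ρ_f = 0.6442×2.66 + 0.3558×1.09
       = 1.714 + 0.388 = 2.101 g/cm³

2.10 g/cm³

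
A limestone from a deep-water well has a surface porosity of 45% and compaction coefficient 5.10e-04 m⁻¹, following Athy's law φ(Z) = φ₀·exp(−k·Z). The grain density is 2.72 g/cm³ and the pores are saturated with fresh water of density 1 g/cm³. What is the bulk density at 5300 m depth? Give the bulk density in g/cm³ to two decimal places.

Working in km (1 km = 1000 m; k in km⁻¹ = k in m⁻¹ × 1000):
Porosity at depth: φ = 0.45·exp(−0.51×5.3) = 0.45×0.0670 = 0.0302
Bulk density: ρ_b = (1−φ)ρ_g + φ·ρ_f = 0.9698×2.72 + 0.0302×1
       = 2.638 + 0.030 = 2.668 g/cm³

2.67 g/cm³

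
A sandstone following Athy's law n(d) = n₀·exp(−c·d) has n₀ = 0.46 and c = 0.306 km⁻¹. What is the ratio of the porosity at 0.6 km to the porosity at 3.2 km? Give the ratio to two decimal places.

2.22

n(d₁)/n(d₂) = e^(−c·d₁)/e^(−c·d₂) = e^{c(d₂−d₁)}
= exp(0.306 × 2.6) = exp(0.7956) = 2.2158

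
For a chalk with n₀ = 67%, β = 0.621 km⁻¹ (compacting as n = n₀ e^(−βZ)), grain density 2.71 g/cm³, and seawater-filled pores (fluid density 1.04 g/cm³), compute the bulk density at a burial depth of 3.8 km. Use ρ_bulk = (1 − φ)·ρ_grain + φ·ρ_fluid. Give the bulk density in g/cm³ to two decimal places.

Porosity at depth: n = 0.67·exp(−0.621×3.8) = 0.67×0.0944 = 0.0633
Bulk density: ρ_b = (1−n)ρ_g + n·ρ_f = 0.9367×2.71 + 0.0633×1.04
       = 2.539 + 0.066 = 2.604 g/cm³

2.60 g/cm³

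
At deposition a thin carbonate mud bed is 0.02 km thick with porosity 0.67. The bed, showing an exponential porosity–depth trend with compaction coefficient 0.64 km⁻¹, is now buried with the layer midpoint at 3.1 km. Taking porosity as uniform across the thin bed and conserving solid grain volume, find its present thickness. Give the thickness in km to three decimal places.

0.007 km

Porosity at 3.1 km: φ = 0.67·exp(−0.64×3.1) = 0.0921
Solid-volume conservation: h(1−φ) = h₀(1−φ₀) ⇒ h = h₀·(1−φ₀)/(1−φ)
h = 0.02 × (1 − 0.67)/(1 − 0.0921) = 0.02 × 0.3635 = 0.0073 km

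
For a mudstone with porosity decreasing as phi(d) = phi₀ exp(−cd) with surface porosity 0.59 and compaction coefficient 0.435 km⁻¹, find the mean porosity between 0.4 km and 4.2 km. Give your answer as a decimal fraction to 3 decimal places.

0.242

⟨phi⟩ = (1/(d₂−d₁)) ∫ phi₀ e^(−cd) dd = phi₀·(e^(−c·d₁) − e^(−c·d₂)) / (c·(d₂−d₁))
e^(−0.435×0.4) = 0.8403; e^(−0.435×4.2) = 0.1609
⟨phi⟩ = 0.59 × (0.8403 − 0.1609) / (0.435 × 3.8) = 0.59 × 0.4110 = 0.2425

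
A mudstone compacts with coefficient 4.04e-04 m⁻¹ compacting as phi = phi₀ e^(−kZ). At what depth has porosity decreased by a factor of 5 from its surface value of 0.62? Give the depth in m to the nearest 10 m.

3980 m

Working in km (1 km = 1000 m; k in km⁻¹ = k in m⁻¹ × 1000):
phi/phi₀ = 1/5 ⇒ exp(−k·Z) = 1/5 ⇒ Z = ln(5) / k
Z = 1.6094 / 0.404 = 3.984 km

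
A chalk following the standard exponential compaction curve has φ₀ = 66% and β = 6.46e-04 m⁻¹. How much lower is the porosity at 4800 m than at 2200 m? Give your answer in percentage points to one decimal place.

Working in km (1 km = 1000 m; β in km⁻¹ = β in m⁻¹ × 1000):
φ(2.2) = 0.66·e^(−0.646×2.2) = 0.1593
φ(4.8) = 0.66·e^(−0.646×4.8) = 0.0297
Δφ = 0.1593 − 0.0297 = 0.1296

13.0 percentage points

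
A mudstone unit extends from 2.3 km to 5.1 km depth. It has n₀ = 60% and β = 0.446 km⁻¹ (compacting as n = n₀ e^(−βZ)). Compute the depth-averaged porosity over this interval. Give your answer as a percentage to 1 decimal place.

⟨n⟩ = (1/(Z₂−Z₁)) ∫ n₀ e^(−βZ) dZ = n₀·(e^(−β·Z₁) − e^(−β·Z₂)) / (β·(Z₂−Z₁))
e^(−0.446×2.3) = 0.3585; e^(−0.446×5.1) = 0.1028
⟨n⟩ = 0.6 × (0.3585 − 0.1028) / (0.446 × 2.8) = 0.6 × 0.2047 = 0.1228

12.3%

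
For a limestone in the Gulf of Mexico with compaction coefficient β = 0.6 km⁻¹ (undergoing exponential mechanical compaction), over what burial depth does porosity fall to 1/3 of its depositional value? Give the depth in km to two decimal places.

1.83 km

phi/phi₀ = 1/3 ⇒ exp(−β·Z) = 1/3 ⇒ Z = ln(3) / β
Z = 1.0986 / 0.6 = 1.831 km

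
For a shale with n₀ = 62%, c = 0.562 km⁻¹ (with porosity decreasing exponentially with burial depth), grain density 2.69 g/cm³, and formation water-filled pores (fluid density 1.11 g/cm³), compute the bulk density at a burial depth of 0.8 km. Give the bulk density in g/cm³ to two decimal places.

Porosity at depth: n = 0.62·exp(−0.562×0.8) = 0.62×0.6379 = 0.3955
Bulk density: ρ_b = (1−n)ρ_g + n·ρ_f = 0.6045×2.69 + 0.3955×1.11
       = 1.626 + 0.439 = 2.065 g/cm³

2.07 g/cm³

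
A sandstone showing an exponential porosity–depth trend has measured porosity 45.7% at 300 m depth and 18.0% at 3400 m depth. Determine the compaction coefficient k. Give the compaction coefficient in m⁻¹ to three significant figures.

0.000301 m⁻¹

Working in km (1 km = 1000 m; k in km⁻¹ = k in m⁻¹ × 1000):
Athy: φ(z) = φ₀ e^(−kz) ⇒ φ₁/φ₂ = e^{k(z₂−z₁)} ⇒ k = ln(φ₁/φ₂)/(z₂−z₁)
k = ln(0.457/0.18) / (3.4 − 0.3) = ln(2.539) / 3.1 = 0.9317 / 3.1 = 0.3006 km⁻¹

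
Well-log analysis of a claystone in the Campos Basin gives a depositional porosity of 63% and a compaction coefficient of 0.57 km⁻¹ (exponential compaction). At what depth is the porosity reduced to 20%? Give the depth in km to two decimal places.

Invert Athy's law: z = ln(n₀/n) / c
z = ln(0.63/0.2) / 0.57 = ln(3.15) / 0.57 = 1.1474 / 0.57 = 2.013 km

2.01 km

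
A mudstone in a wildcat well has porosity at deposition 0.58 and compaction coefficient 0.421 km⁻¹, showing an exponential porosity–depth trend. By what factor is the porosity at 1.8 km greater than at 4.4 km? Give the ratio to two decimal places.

2.99

n(Z₁)/n(Z₂) = e^(−k·Z₁)/e^(−k·Z₂) = e^{k(Z₂−Z₁)}
= exp(0.421 × 2.6) = exp(1.095) = 2.9880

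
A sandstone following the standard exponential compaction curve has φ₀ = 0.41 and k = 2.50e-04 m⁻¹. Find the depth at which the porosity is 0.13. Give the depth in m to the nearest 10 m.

Working in km (1 km = 1000 m; k in km⁻¹ = k in m⁻¹ × 1000):
Invert Athy's law: d = ln(φ₀/φ) / k
d = ln(0.41/0.13) / 0.25 = ln(3.154) / 0.25 = 1.1486 / 0.25 = 4.594 km

4590 m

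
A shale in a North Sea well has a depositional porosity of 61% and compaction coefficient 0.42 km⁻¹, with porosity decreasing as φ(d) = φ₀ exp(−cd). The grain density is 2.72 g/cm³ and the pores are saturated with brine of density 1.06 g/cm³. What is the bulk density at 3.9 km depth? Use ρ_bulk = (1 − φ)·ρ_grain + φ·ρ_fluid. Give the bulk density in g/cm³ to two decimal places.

Porosity at depth: φ = 0.61·exp(−0.42×3.9) = 0.61×0.1944 = 0.1186
Bulk density: ρ_b = (1−φ)ρ_g + φ·ρ_f = 0.8814×2.72 + 0.1186×1.06
       = 2.398 + 0.126 = 2.523 g/cm³

2.52 g/cm³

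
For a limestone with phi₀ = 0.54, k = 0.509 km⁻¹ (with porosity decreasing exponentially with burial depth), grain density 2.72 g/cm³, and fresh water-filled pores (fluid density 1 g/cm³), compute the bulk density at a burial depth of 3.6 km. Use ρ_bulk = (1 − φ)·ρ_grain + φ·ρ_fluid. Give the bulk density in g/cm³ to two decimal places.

Porosity at depth: phi = 0.54·exp(−0.509×3.6) = 0.54×0.1600 = 0.0864
Bulk density: ρ_b = (1−phi)ρ_g + phi·ρ_f = 0.9136×2.72 + 0.0864×1
       = 2.485 + 0.086 = 2.571 g/cm³

2.57 g/cm³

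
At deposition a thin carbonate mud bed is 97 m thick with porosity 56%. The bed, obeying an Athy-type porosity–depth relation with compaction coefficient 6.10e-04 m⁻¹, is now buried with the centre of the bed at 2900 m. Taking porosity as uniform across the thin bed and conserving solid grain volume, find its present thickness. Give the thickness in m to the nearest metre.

47 m

Working in km (1 km = 1000 m; k in km⁻¹ = k in m⁻¹ × 1000):
Porosity at 2.9 km: phi = 0.56·exp(−0.61×2.9) = 0.0955
Solid-volume conservation: h(1−phi) = h₀(1−phi₀) ⇒ h = h₀·(1−phi₀)/(1−phi)
h = 0.097 × (1 − 0.56)/(1 − 0.0955) = 0.097 × 0.4864 = 0.0472 km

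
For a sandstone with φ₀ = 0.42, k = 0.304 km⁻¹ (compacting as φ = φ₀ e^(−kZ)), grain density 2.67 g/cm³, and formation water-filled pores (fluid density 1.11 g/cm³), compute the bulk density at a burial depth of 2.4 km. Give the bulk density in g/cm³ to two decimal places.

Porosity at depth: φ = 0.42·exp(−0.304×2.4) = 0.42×0.4821 = 0.2025
Bulk density: ρ_b = (1−φ)ρ_g + φ·ρ_f = 0.7975×2.67 + 0.2025×1.11
       = 2.129 + 0.225 = 2.354 g/cm³

2.35 g/cm³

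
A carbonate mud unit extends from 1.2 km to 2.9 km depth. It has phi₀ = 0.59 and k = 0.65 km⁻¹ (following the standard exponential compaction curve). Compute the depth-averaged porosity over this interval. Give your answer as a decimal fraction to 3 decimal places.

⟨phi⟩ = (1/(Z₂−Z₁)) ∫ phi₀ e^(−kZ) dZ = phi₀·(e^(−k·Z₁) − e^(−k·Z₂)) / (k·(Z₂−Z₁))
e^(−0.65×1.2) = 0.4584; e^(−0.65×2.9) = 0.1518
⟨phi⟩ = 0.59 × (0.4584 − 0.1518) / (0.65 × 1.7) = 0.59 × 0.2774 = 0.1637

0.164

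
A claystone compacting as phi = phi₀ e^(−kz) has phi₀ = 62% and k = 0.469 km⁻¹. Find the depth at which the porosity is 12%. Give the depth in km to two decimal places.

3.50 km

Invert Athy's law: z = ln(phi₀/phi) / k
z = ln(0.62/0.12) / 0.469 = ln(5.167) / 0.469 = 1.6422 / 0.469 = 3.502 km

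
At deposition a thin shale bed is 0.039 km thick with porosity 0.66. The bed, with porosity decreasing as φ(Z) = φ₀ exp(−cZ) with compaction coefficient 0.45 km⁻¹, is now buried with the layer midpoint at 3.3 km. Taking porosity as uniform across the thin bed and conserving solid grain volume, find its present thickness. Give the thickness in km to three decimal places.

0.016 km

Porosity at 3.3 km: φ = 0.66·exp(−0.45×3.3) = 0.1495
Solid-volume conservation: h(1−φ) = h₀(1−φ₀) ⇒ h = h₀·(1−φ₀)/(1−φ)
h = 0.039 × (1 − 0.66)/(1 − 0.1495) = 0.039 × 0.3998 = 0.0156 km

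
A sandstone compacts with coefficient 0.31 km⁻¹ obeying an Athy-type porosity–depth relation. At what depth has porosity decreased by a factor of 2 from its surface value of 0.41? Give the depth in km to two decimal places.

phi/phi₀ = 1/2 ⇒ exp(−k·Z) = 1/2 ⇒ Z = ln(2) / k
Z = 0.6931 / 0.31 = 2.236 km

2.24 km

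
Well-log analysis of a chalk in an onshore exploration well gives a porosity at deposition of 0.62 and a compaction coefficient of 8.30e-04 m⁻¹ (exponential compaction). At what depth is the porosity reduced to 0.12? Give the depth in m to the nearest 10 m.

1980 m

Working in km (1 km = 1000 m; c in km⁻¹ = c in m⁻¹ × 1000):
Invert Athy's law: z = ln(n₀/n) / c
z = ln(0.62/0.12) / 0.83 = ln(5.167) / 0.83 = 1.6422 / 0.83 = 1.979 km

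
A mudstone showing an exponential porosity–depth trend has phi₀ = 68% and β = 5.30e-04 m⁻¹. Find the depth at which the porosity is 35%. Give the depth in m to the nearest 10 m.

1250 m

Working in km (1 km = 1000 m; β in km⁻¹ = β in m⁻¹ × 1000):
Invert Athy's law: Z = ln(phi₀/phi) / β
Z = ln(0.68/0.35) / 0.53 = ln(1.943) / 0.53 = 0.6642 / 0.53 = 1.253 km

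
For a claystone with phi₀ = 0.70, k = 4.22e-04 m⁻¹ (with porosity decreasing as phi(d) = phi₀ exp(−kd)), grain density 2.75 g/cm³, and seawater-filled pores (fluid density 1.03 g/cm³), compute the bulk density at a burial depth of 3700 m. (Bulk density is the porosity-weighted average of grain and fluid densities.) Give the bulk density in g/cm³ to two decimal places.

Working in km (1 km = 1000 m; k in km⁻¹ = k in m⁻¹ × 1000):
Porosity at depth: phi = 0.7·exp(−0.422×3.7) = 0.7×0.2098 = 0.1469
Bulk density: ρ_b = (1−phi)ρ_g + phi·ρ_f = 0.8531×2.75 + 0.1469×1.03
       = 2.346 + 0.151 = 2.497 g/cm³

2.50 g/cm³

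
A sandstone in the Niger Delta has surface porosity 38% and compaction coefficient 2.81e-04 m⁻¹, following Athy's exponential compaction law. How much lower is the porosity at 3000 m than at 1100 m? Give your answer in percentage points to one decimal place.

Working in km (1 km = 1000 m; c in km⁻¹ = c in m⁻¹ × 1000):
φ(1.1) = 0.38·e^(−0.281×1.1) = 0.2790
φ(3) = 0.38·e^(−0.281×3) = 0.1636
Δφ = 0.2790 − 0.1636 = 0.1154

11.5 percentage points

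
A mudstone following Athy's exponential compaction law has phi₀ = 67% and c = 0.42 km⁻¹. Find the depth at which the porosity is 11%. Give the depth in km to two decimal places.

4.30 km

Invert Athy's law: d = ln(phi₀/phi) / c
d = ln(0.67/0.11) / 0.42 = ln(6.091) / 0.42 = 1.8068 / 0.42 = 4.302 km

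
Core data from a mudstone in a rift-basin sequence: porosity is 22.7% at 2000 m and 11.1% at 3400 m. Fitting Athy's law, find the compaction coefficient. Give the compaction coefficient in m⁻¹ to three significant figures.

0.000511 m⁻¹

Working in km (1 km = 1000 m; c in km⁻¹ = c in m⁻¹ × 1000):
Athy: φ(d) = φ₀ e^(−cd) ⇒ φ₁/φ₂ = e^{c(d₂−d₁)} ⇒ c = ln(φ₁/φ₂)/(d₂−d₁)
c = ln(0.227/0.111) / (3.4 − 2) = ln(2.045) / 1.4 = 0.7154 / 1.4 = 0.511 km⁻¹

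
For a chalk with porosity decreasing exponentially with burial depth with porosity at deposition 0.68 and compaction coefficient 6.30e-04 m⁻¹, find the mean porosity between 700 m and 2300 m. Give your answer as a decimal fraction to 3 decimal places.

Working in km (1 km = 1000 m; c in km⁻¹ = c in m⁻¹ × 1000):
⟨phi⟩ = (1/(z₂−z₁)) ∫ phi₀ e^(−cz) dz = phi₀·(e^(−c·z₁) − e^(−c·z₂)) / (c·(z₂−z₁))
e^(−0.63×0.7) = 0.6434; e^(−0.63×2.3) = 0.2348
⟨phi⟩ = 0.68 × (0.6434 − 0.2348) / (0.63 × 1.6) = 0.68 × 0.4053 = 0.2756

0.276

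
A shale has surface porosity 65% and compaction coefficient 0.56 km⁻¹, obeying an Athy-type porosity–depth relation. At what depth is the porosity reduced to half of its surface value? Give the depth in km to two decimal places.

1.24 km

phi/phi₀ = 1/2 ⇒ exp(−k·z) = 1/2 ⇒ z = ln(2) / k
z = 0.6931 / 0.56 = 1.238 km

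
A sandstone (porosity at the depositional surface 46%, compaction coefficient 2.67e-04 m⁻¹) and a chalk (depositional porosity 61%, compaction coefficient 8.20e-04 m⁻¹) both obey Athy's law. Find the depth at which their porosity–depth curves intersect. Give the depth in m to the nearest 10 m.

510 m

Working in km (1 km = 1000 m; β in km⁻¹ = β in m⁻¹ × 1000):
Set n₀ₐ e^(−βₐd) = n₀ᵦ e^(−βᵦd) ⇒ ln(n₀ₐ/n₀ᵦ) = (βₐ − βᵦ)·d
d = ln(0.46/0.61) / (0.267 − 0.82) = -0.2822 / -0.553 = 0.510 km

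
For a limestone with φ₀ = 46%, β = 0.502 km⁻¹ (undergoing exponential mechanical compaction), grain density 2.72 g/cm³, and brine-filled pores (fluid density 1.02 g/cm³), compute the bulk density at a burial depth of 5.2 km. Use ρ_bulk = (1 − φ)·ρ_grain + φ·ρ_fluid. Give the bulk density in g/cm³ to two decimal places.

Porosity at depth: φ = 0.46·exp(−0.502×5.2) = 0.46×0.0735 = 0.0338
Bulk density: ρ_b = (1−φ)ρ_g + φ·ρ_f = 0.9662×2.72 + 0.0338×1.02
       = 2.628 + 0.034 = 2.663 g/cm³

2.66 g/cm³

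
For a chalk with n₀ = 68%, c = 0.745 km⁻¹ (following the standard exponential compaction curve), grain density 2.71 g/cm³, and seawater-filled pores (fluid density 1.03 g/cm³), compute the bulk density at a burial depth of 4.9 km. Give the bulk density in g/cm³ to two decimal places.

Porosity at depth: n = 0.68·exp(−0.745×4.9) = 0.68×0.0260 = 0.0177
Bulk density: ρ_b = (1−n)ρ_g + n·ρ_f = 0.9823×2.71 + 0.0177×1.03
       = 2.662 + 0.018 = 2.680 g/cm³

2.68 g/cm³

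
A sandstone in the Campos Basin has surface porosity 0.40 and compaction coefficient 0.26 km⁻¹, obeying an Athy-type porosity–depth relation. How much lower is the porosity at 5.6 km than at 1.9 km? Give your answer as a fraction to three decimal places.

0.151

φ(1.9) = 0.4·e^(−0.26×1.9) = 0.2441
φ(5.6) = 0.4·e^(−0.26×5.6) = 0.0933
Δφ = 0.2441 − 0.0933 = 0.1508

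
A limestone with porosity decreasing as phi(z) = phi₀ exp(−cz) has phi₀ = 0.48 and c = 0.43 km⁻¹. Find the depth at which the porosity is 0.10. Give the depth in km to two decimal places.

Invert Athy's law: z = ln(phi₀/phi) / c
z = ln(0.48/0.1) / 0.43 = ln(4.8) / 0.43 = 1.5686 / 0.43 = 3.648 km

3.65 km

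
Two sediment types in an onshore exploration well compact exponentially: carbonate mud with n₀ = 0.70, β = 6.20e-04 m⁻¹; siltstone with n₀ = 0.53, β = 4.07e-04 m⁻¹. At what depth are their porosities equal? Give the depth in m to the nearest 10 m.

Working in km (1 km = 1000 m; β in km⁻¹ = β in m⁻¹ × 1000):
Set n₀ₐ e^(−βₐz) = n₀ᵦ e^(−βᵦz) ⇒ ln(n₀ₐ/n₀ᵦ) = (βₐ − βᵦ)·z
z = ln(0.7/0.53) / (0.62 − 0.407) = 0.2782 / 0.213 = 1.306 km

1310 m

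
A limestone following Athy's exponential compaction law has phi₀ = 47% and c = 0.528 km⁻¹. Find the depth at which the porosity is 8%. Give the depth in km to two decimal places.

3.35 km

Invert Athy's law: d = ln(phi₀/phi) / c
d = ln(0.47/0.08) / 0.528 = ln(5.875) / 0.528 = 1.7707 / 0.528 = 3.354 km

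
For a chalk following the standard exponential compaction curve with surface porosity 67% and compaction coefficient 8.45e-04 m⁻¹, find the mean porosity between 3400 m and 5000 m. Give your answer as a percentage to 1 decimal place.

2.1%

Working in km (1 km = 1000 m; c in km⁻¹ = c in m⁻¹ × 1000):
⟨φ⟩ = (1/(z₂−z₁)) ∫ φ₀ e^(−cz) dz = φ₀·(e^(−c·z₁) − e^(−c·z₂)) / (c·(z₂−z₁))
e^(−0.845×3.4) = 0.0565; e^(−0.845×5) = 0.0146
⟨φ⟩ = 0.67 × (0.0565 − 0.0146) / (0.845 × 1.6) = 0.67 × 0.0310 = 0.0208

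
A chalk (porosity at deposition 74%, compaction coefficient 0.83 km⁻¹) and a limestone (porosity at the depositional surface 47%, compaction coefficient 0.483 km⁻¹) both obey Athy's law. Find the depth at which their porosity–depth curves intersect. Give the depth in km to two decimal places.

1.31 km

Set phi₀ₐ e^(−kₐd) = phi₀ᵦ e^(−kᵦd) ⇒ ln(phi₀ₐ/phi₀ᵦ) = (kₐ − kᵦ)·d
d = ln(0.74/0.47) / (0.83 − 0.483) = 0.4539 / 0.347 = 1.308 km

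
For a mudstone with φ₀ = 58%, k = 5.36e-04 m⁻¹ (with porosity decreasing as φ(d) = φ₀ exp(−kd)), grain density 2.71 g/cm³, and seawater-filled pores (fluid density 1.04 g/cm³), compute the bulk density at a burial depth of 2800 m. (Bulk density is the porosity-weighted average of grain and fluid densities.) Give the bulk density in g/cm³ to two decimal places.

Working in km (1 km = 1000 m; k in km⁻¹ = k in m⁻¹ × 1000):
Porosity at depth: φ = 0.58·exp(−0.536×2.8) = 0.58×0.2230 = 0.1293
Bulk density: ρ_b = (1−φ)ρ_g + φ·ρ_f = 0.8707×2.71 + 0.1293×1.04
       = 2.360 + 0.134 = 2.494 g/cm³

2.49 g/cm³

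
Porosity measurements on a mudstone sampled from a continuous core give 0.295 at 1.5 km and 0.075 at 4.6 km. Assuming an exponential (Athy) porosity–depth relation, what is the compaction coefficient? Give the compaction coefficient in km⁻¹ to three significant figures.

0.442 km⁻¹

Athy: n(z) = n₀ e^(−βz) ⇒ n₁/n₂ = e^{β(z₂−z₁)} ⇒ β = ln(n₁/n₂)/(z₂−z₁)
β = ln(0.295/0.075) / (4.6 − 1.5) = ln(3.933) / 3.1 = 1.3695 / 3.1 = 0.4418 km⁻¹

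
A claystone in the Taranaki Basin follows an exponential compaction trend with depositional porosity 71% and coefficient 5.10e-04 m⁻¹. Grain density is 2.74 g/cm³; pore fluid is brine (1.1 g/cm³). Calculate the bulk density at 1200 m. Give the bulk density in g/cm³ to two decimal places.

Working in km (1 km = 1000 m; β in km⁻¹ = β in m⁻¹ × 1000):
Porosity at depth: φ = 0.71·exp(−0.51×1.2) = 0.71×0.5423 = 0.3850
Bulk density: ρ_b = (1−φ)ρ_g + φ·ρ_f = 0.6150×2.74 + 0.3850×1.1
       = 1.685 + 0.424 = 2.109 g/cm³

2.11 g/cm³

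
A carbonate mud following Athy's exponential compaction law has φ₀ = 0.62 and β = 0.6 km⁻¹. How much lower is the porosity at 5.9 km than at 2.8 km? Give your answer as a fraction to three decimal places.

0.098

φ(2.8) = 0.62·e^(−0.6×2.8) = 0.1156
φ(5.9) = 0.62·e^(−0.6×5.9) = 0.0180
Δφ = 0.1156 − 0.0180 = 0.0976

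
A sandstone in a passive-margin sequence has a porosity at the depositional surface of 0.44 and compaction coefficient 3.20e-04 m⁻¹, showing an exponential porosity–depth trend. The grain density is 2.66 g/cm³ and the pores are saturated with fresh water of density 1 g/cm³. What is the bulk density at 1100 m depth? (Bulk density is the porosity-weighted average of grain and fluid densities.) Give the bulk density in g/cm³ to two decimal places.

Working in km (1 km = 1000 m; k in km⁻¹ = k in m⁻¹ × 1000):
Porosity at depth: phi = 0.44·exp(−0.32×1.1) = 0.44×0.7033 = 0.3094
Bulk density: ρ_b = (1−phi)ρ_g + phi·ρ_f = 0.6906×2.66 + 0.3094×1
       = 1.837 + 0.309 = 2.146 g/cm³

2.15 g/cm³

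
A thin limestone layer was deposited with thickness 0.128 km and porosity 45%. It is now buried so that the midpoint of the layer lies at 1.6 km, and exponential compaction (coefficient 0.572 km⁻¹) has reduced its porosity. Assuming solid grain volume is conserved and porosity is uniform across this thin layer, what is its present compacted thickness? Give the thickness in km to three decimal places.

0.086 km

Porosity at 1.6 km: n = 0.45·exp(−0.572×1.6) = 0.1802
Solid-volume conservation: h(1−n) = h₀(1−n₀) ⇒ h = h₀·(1−n₀)/(1−n)
h = 0.128 × (1 − 0.45)/(1 − 0.1802) = 0.128 × 0.6709 = 0.0859 km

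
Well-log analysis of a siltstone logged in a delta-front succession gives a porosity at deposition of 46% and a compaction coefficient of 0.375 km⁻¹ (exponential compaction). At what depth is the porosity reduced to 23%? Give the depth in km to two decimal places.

Invert Athy's law: z = ln(n₀/n) / k
z = ln(0.46/0.23) / 0.375 = ln(2) / 0.375 = 0.6931 / 0.375 = 1.848 km

1.85 km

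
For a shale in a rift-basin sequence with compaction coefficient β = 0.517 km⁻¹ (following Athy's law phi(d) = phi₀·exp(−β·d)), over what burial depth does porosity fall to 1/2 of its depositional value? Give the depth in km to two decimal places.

1.34 km

phi/phi₀ = 1/2 ⇒ exp(−β·d) = 1/2 ⇒ d = ln(2) / β
d = 0.6931 / 0.517 = 1.341 km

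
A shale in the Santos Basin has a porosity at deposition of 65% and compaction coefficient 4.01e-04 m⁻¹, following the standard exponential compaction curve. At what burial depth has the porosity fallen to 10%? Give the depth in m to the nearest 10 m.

Working in km (1 km = 1000 m; c in km⁻¹ = c in m⁻¹ × 1000):
Invert Athy's law: z = ln(n₀/n) / c
z = ln(0.65/0.1) / 0.401 = ln(6.5) / 0.401 = 1.8718 / 0.401 = 4.668 km

4670 m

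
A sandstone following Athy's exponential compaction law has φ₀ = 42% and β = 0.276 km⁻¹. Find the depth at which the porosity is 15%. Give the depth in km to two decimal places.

Invert Athy's law: d = ln(φ₀/φ) / β
d = ln(0.42/0.15) / 0.276 = ln(2.8) / 0.276 = 1.0296 / 0.276 = 3.731 km

3.73 km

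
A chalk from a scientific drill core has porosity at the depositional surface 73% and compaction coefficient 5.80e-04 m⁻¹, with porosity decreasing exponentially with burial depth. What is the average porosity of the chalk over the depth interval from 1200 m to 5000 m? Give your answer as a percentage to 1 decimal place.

14.7%

Working in km (1 km = 1000 m; β in km⁻¹ = β in m⁻¹ × 1000):
⟨phi⟩ = (1/(d₂−d₁)) ∫ phi₀ e^(−βd) dd = phi₀·(e^(−β·d₁) − e^(−β·d₂)) / (β·(d₂−d₁))
e^(−0.58×1.2) = 0.4986; e^(−0.58×5) = 0.0550
⟨phi⟩ = 0.73 × (0.4986 − 0.0550) / (0.58 × 3.8) = 0.73 × 0.2012 = 0.1469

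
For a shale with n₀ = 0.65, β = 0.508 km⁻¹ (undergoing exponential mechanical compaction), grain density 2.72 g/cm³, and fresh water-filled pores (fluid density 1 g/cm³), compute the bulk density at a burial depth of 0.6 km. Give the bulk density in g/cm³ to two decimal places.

Porosity at depth: n = 0.65·exp(−0.508×0.6) = 0.65×0.7373 = 0.4792
Bulk density: ρ_b = (1−n)ρ_g + n·ρ_f = 0.5208×2.72 + 0.4792×1
       = 1.417 + 0.479 = 1.896 g/cm³

1.90 g/cm³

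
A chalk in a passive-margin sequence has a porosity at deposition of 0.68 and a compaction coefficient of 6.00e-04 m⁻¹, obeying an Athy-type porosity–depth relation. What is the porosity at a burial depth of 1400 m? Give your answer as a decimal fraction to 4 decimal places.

Working in km (1 km = 1000 m; β in km⁻¹ = β in m⁻¹ × 1000):
φ = φ₀·exp(−β·d) = 0.68 × exp(−0.6 × 1.4) = 0.68 × exp(−0.84)
  = 0.68 × 0.4317 = 0.2936

0.2936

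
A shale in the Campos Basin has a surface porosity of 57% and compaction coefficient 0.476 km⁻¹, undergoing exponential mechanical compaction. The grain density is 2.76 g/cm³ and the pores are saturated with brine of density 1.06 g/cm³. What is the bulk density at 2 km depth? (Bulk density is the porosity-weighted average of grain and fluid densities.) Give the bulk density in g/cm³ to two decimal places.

Porosity at depth: φ = 0.57·exp(−0.476×2) = 0.57×0.3860 = 0.2200
Bulk density: ρ_b = (1−φ)ρ_g + φ·ρ_f = 0.7800×2.76 + 0.2200×1.06
       = 2.153 + 0.233 = 2.386 g/cm³

2.39 g/cm³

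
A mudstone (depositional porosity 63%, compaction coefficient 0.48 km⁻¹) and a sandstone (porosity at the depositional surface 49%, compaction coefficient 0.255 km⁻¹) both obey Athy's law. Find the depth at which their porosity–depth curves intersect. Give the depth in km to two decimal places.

Set phi₀ₐ e^(−cₐZ) = phi₀ᵦ e^(−cᵦZ) ⇒ ln(phi₀ₐ/phi₀ᵦ) = (cₐ − cᵦ)·Z
Z = ln(0.63/0.49) / (0.48 − 0.255) = 0.2513 / 0.225 = 1.117 km

1.12 km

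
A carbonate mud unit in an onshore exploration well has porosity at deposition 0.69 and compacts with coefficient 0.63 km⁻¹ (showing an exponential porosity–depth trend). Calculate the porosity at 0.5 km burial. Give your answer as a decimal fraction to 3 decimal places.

φ = φ₀·exp(−k·Z) = 0.69 × exp(−0.63 × 0.5) = 0.69 × exp(−0.315)
  = 0.69 × 0.7298 = 0.5036

0.504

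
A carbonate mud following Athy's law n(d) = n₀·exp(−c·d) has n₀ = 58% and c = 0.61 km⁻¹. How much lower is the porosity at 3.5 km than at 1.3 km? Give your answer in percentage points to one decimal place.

19.4 percentage points

n(1.3) = 0.58·e^(−0.61×1.3) = 0.2624
n(3.5) = 0.58·e^(−0.61×3.5) = 0.0686
Δn = 0.2624 − 0.0686 = 0.1939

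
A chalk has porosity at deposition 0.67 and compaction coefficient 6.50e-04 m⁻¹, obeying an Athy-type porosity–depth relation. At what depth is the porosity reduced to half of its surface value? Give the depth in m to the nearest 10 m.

1070 m

Working in km (1 km = 1000 m; β in km⁻¹ = β in m⁻¹ × 1000):
φ/φ₀ = 1/2 ⇒ exp(−β·d) = 1/2 ⇒ d = ln(2) / β
d = 0.6931 / 0.65 = 1.066 km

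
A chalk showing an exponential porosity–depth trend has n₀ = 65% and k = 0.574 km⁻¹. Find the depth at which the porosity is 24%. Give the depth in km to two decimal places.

1.74 km

Invert Athy's law: d = ln(n₀/n) / k
d = ln(0.65/0.24) / 0.574 = ln(2.708) / 0.574 = 0.9963 / 0.574 = 1.736 km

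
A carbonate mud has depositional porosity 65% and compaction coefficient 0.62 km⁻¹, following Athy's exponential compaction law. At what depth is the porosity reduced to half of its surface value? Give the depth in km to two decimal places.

phi/phi₀ = 1/2 ⇒ exp(−c·z) = 1/2 ⇒ z = ln(2) / c
z = 0.6931 / 0.62 = 1.118 km

1.12 km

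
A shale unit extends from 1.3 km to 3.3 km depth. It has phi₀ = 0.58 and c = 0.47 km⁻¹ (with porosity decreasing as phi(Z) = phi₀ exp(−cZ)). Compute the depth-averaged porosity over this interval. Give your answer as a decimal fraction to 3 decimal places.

0.204

⟨phi⟩ = (1/(Z₂−Z₁)) ∫ phi₀ e^(−cZ) dZ = phi₀·(e^(−c·Z₁) − e^(−c·Z₂)) / (c·(Z₂−Z₁))
e^(−0.47×1.3) = 0.5428; e^(−0.47×3.3) = 0.2120
⟨phi⟩ = 0.58 × (0.5428 − 0.2120) / (0.47 × 2) = 0.58 × 0.3519 = 0.2041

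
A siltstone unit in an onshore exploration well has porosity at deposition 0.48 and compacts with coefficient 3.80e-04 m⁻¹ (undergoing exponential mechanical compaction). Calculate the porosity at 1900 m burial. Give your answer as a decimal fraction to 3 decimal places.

0.233

Working in km (1 km = 1000 m; β in km⁻¹ = β in m⁻¹ × 1000):
n = n₀·exp(−β·d) = 0.48 × exp(−0.38 × 1.9) = 0.48 × exp(−0.722)
  = 0.48 × 0.4858 = 0.2332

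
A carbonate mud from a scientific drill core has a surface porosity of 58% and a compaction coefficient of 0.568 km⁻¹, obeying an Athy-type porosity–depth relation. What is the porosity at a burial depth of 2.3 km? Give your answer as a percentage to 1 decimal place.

phi = phi₀·exp(−k·d) = 0.58 × exp(−0.568 × 2.3) = 0.58 × exp(−1.306)
  = 0.58 × 0.2708 = 0.1571

15.7%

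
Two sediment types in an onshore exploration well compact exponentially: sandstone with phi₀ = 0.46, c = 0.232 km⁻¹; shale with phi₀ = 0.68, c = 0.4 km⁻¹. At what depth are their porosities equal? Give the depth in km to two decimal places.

2.33 km

Set phi₀ₐ e^(−cₐZ) = phi₀ᵦ e^(−cᵦZ) ⇒ ln(phi₀ₐ/phi₀ᵦ) = (cₐ − cᵦ)·Z
Z = ln(0.46/0.68) / (0.232 − 0.4) = -0.3909 / -0.168 = 2.327 km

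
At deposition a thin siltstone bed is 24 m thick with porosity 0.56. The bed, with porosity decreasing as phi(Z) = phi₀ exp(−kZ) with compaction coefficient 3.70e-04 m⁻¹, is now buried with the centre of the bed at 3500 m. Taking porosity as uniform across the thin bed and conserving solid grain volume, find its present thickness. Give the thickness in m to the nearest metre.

Working in km (1 km = 1000 m; k in km⁻¹ = k in m⁻¹ × 1000):
Porosity at 3.5 km: phi = 0.56·exp(−0.37×3.5) = 0.1534
Solid-volume conservation: h(1−phi) = h₀(1−phi₀) ⇒ h = h₀·(1−phi₀)/(1−phi)
h = 0.024 × (1 − 0.56)/(1 − 0.1534) = 0.024 × 0.5197 = 0.0125 km

12 m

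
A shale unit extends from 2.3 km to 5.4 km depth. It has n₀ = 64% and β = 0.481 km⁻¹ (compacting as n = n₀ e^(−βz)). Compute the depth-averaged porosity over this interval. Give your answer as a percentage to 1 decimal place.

⟨n⟩ = (1/(z₂−z₁)) ∫ n₀ e^(−βz) dz = n₀·(e^(−β·z₁) − e^(−β·z₂)) / (β·(z₂−z₁))
e^(−0.481×2.3) = 0.3308; e^(−0.481×5.4) = 0.0745
⟨n⟩ = 0.64 × (0.3308 − 0.0745) / (0.481 × 3.1) = 0.64 × 0.1719 = 0.1100

11.0%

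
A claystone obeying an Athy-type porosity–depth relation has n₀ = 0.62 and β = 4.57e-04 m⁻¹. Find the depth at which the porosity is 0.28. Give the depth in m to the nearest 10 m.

Working in km (1 km = 1000 m; β in km⁻¹ = β in m⁻¹ × 1000):
Invert Athy's law: z = ln(n₀/n) / β
z = ln(0.62/0.28) / 0.457 = ln(2.214) / 0.457 = 0.7949 / 0.457 = 1.739 km

1740 m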